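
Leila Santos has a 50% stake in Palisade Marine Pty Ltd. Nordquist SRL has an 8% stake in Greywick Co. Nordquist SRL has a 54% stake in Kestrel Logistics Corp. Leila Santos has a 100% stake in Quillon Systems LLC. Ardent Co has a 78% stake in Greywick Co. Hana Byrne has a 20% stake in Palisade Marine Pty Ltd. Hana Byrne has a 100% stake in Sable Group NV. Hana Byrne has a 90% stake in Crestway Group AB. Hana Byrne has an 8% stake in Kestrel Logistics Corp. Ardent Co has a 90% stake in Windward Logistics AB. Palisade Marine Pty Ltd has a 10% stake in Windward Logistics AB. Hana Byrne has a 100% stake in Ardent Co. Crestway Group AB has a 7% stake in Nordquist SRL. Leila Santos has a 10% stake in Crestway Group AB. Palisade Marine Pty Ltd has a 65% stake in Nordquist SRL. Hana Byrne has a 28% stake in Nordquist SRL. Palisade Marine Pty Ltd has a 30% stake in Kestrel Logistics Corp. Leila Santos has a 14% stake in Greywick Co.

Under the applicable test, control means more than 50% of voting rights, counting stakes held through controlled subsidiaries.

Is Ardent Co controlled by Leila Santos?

No

Leila holds 100% of Quillon, so Leila controls Quillon.
Neither Leila nor any entity Leila controls holds any voting interest in Ardent.
So Leila does not control Ardent.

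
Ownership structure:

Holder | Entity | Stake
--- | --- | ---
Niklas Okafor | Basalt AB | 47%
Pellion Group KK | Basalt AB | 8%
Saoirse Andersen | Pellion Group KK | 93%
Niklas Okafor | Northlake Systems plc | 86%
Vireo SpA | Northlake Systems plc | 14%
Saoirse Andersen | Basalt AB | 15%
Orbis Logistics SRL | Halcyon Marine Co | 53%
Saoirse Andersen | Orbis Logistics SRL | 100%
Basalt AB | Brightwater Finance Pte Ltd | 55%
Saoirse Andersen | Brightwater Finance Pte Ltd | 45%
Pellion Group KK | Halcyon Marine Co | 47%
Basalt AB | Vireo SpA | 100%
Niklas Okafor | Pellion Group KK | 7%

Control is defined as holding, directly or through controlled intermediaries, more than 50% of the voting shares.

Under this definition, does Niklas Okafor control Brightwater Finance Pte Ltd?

Niklas holds 86% of Northlake, so Niklas controls Northlake.
Neither Niklas nor any entity Niklas controls holds any voting interest in Brightwater.
So Niklas does not control Brightwater.

No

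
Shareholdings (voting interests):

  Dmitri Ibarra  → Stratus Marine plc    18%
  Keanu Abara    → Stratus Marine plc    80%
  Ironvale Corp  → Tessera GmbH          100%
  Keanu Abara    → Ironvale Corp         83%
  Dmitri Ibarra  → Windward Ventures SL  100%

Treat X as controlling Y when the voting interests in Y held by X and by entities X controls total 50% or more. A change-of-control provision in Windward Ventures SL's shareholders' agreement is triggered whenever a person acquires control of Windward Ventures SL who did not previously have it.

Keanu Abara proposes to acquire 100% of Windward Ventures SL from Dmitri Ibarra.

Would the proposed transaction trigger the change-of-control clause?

Yes

The purchase adds only to Keanu's holdings (Dmitri's stake shrinks), so Keanu is the only person who could newly come to control Windward.
Keanu holds 83% of Ironvale, so Keanu controls Ironvale.
Keanu holds 80% of Stratus, so Keanu controls Stratus.
Ironvale holds 100% of Tessera, so Keanu controls Tessera.
Neither Keanu nor any entity Keanu controls holds any voting interest in Windward.
So before the transaction, Keanu does not control Windward.
After the purchase, Keanu holds 100% of Windward directly, and Dmitri's stake falls to 0%.
Keanu holds 100% of Windward, so Keanu controls Windward.
Keanu did not control Windward before and does after, so the clause is triggered.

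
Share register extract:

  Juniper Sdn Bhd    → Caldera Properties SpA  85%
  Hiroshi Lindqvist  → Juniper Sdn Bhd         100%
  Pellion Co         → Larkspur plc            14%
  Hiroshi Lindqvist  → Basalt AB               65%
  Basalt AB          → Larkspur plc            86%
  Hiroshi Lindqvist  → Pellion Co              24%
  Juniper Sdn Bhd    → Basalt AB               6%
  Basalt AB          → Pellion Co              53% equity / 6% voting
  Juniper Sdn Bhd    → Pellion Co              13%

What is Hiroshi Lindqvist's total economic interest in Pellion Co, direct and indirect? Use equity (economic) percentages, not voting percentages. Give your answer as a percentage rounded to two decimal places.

Hiroshi reaches Pellion along 4 paths.
Via Juniper → Basalt: 100% × 6% × 53% = 3.18%.
Via Basalt: 65% × 53% = 34.45%.
Direct stake: 24% = 24%.
Via Juniper: 100% × 13% = 13%.
Total: 3.18% + 34.45% + 24% + 13% = 74.63%.

74.63%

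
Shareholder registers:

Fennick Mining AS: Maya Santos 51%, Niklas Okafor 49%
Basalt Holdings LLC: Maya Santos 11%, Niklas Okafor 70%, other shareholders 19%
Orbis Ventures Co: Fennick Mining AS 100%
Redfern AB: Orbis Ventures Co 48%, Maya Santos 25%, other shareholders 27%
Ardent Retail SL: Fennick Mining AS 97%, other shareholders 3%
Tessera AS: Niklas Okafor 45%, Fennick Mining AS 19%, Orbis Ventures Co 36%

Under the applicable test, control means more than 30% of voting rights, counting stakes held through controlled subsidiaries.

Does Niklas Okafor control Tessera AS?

Niklas holds 49% of Fennick, so Niklas controls Fennick.
Fennick holds 100% of Orbis, so Niklas controls Orbis.
Niklas and Fennick and Orbis together hold 45% + 19% + 36% = 100% of Tessera, so Niklas controls Tessera.

Yes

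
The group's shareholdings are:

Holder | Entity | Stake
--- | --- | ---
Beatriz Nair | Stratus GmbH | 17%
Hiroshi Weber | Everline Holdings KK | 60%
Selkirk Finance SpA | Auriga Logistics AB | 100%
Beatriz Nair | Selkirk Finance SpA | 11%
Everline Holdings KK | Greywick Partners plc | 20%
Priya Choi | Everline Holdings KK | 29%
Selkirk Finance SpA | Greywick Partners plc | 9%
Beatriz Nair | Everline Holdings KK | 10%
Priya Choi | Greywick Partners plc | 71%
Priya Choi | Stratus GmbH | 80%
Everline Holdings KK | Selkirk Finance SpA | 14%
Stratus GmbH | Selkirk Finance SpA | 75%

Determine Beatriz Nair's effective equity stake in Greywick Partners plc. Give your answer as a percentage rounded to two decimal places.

Beatriz reaches Greywick along 4 paths.
Via Everline: 10% × 20% = 2%.
Via Selkirk: 11% × 9% = 0.99%.
Via Stratus → Selkirk: 17% × 75% × 9% = 1.1475%.
Via Everline → Selkirk: 10% × 14% × 9% = 0.126%.
Total: 2% + 0.99% + 1.1475% + 0.126% = 4.2635%.
Rounded: 4.26%.

4.26%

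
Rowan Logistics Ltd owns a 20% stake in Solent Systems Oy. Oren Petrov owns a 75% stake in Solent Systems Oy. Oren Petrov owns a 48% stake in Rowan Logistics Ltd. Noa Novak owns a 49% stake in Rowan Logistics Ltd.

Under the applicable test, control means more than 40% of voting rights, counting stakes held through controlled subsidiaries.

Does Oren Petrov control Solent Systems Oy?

Yes

Oren holds 48% of Rowan, so Oren controls Rowan.
Oren and Rowan together hold 75% + 20% = 95% of Solent, so Oren controls Solent.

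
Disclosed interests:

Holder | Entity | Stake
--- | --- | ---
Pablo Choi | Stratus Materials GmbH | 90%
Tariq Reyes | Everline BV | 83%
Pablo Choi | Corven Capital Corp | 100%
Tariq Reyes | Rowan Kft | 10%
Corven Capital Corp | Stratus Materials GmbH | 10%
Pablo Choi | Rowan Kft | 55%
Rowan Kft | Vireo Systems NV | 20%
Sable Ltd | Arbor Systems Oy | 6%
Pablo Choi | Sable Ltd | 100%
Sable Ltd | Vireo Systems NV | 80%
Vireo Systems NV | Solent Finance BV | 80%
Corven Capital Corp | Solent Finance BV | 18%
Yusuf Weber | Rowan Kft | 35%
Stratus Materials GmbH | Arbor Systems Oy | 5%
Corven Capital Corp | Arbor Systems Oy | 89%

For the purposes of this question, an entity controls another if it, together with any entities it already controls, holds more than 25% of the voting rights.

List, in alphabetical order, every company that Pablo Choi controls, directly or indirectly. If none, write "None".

Arbor Systems Oy, Corven Capital Corp, Rowan Kft, Sable Ltd, Solent Finance BV, Stratus Materials GmbH, Vireo Systems NV

Pablo holds 100% of Corven, so Pablo controls Corven.
Pablo holds 55% of Rowan, so Pablo controls Rowan.
Pablo and Corven together hold 90% + 10% = 100% of Stratus, so Pablo controls Stratus.
Pablo holds 100% of Sable, so Pablo controls Sable.
Corven and Sable and Stratus together hold 89% + 6% + 5% = 100% of Arbor, so Pablo controls Arbor.
Rowan and Sable together hold 20% + 80% = 100% of Vireo, so Pablo controls Vireo.
Corven and Vireo together hold 18% + 80% = 98% of Solent, so Pablo controls Solent.
No other company's threshold is met.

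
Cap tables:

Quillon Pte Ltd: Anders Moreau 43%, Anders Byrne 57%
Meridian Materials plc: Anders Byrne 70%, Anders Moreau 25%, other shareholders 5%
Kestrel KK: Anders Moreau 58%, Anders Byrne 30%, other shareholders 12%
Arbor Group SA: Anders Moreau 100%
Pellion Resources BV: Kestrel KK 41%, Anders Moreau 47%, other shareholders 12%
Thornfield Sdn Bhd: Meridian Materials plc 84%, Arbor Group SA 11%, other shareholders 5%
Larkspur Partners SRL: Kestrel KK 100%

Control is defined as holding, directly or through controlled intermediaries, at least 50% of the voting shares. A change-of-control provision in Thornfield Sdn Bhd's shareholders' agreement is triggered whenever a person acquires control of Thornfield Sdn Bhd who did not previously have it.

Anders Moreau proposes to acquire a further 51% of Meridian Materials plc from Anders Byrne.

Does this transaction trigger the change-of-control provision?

Yes

The purchase adds only to Anders Moreau's holdings (Anders Byrne's stake shrinks), so Anders Moreau is the only person who could newly come to control Thornfield.
Anders Moreau holds 58% of Kestrel, so Anders Moreau controls Kestrel.
Anders Moreau holds 100% of Arbor, so Anders Moreau controls Arbor.
Kestrel and Anders Moreau together hold 41% + 47% = 88% of Pellion, so Anders Moreau controls Pellion.
Kestrel holds 100% of Larkspur, so Anders Moreau controls Larkspur.
In Thornfield, Anders Moreau's side holds only 11%, not ≥ 50%.
So before the transaction, Anders Moreau does not control Thornfield.
After the purchase, Anders Moreau's direct stake in Meridian rises to 25% + 51% = 76%, and Anders Byrne's stake falls to 19%.
Anders Moreau holds 76% of Meridian, so Anders Moreau controls Meridian.
Meridian and Arbor together hold 84% + 11% = 95% of Thornfield, so Anders Moreau controls Thornfield.
Anders Moreau did not control Thornfield before and does after, so the clause is triggered.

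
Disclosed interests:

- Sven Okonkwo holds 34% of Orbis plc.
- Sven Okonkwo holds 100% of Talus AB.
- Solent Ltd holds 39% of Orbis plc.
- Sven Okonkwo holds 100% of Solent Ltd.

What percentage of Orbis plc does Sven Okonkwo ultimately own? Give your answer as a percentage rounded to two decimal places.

73.00%

Sven reaches Orbis along 2 paths.
Via Solent: 100% × 39% = 39%.
Direct stake: 34% = 34%.
Total: 39% + 34% = 73%.
Rounded: 73.00%.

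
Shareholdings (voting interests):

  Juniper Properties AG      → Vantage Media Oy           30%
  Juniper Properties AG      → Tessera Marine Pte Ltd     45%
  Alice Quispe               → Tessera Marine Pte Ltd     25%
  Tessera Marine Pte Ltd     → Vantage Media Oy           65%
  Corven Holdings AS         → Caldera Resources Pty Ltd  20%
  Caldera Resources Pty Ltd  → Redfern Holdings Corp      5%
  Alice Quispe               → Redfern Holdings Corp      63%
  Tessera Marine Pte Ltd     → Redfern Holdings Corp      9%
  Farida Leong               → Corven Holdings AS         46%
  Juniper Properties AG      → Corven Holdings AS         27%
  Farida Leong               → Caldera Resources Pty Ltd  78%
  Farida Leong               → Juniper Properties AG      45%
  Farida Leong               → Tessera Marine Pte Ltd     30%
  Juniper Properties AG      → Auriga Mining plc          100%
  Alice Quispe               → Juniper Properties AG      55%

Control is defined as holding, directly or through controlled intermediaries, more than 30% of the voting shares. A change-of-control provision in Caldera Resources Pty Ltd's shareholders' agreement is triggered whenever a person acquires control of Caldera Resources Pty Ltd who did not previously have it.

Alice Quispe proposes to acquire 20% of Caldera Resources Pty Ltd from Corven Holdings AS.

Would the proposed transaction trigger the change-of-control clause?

The purchase adds only to Alice's holdings (Corven's stake shrinks), so Alice is the only person who could newly come to control Caldera.
Alice holds 55% of Juniper, so Alice controls Juniper.
Alice and Juniper together hold 25% + 45% = 70% of Tessera, so Alice controls Tessera.
Juniper and Tessera together hold 30% + 65% = 95% of Vantage, so Alice controls Vantage.
Juniper holds 100% of Auriga, so Alice controls Auriga.
Alice and Tessera together hold 63% + 9% = 72% of Redfern, so Alice controls Redfern.
Neither Alice nor any entity Alice controls holds any voting interest in Caldera.
So before the transaction, Alice does not control Caldera.
After the purchase, Alice holds 20% of Caldera directly, and Corven's stake falls to 0%.
After the transaction, Alice's side holds 20% of Caldera, not > 30%, so Alice still does not control Caldera.
No new person acquires control, so the clause is not triggered.

No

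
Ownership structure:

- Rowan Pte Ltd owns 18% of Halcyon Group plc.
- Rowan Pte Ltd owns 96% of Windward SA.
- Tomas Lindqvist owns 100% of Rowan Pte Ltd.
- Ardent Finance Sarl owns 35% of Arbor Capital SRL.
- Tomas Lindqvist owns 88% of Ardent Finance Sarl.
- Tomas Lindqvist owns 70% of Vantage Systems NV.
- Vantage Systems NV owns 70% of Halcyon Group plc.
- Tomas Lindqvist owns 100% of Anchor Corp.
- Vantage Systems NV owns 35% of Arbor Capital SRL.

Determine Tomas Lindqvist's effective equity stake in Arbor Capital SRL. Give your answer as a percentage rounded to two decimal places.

Tomas reaches Arbor along 2 paths.
Via Vantage: 70% × 35% = 24.5%.
Via Ardent: 88% × 35% = 30.8%.
Total: 24.5% + 30.8% = 55.3%.
Rounded: 55.30%.

55.30%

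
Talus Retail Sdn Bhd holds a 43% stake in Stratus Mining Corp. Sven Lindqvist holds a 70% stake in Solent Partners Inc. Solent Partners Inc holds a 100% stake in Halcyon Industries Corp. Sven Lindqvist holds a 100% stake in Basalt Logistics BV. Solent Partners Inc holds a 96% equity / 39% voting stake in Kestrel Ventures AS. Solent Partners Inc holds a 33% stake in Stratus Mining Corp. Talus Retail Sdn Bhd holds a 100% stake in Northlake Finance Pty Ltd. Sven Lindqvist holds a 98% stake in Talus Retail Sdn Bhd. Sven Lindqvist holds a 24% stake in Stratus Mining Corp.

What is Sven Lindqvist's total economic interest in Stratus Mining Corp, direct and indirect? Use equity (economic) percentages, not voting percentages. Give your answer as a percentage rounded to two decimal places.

Sven reaches Stratus along 3 paths.
Via Solent: 70% × 33% = 23.1%.
Direct stake: 24% = 24%.
Via Talus: 98% × 43% = 42.14%.
Total: 23.1% + 24% + 42.14% = 89.24%.

89.24%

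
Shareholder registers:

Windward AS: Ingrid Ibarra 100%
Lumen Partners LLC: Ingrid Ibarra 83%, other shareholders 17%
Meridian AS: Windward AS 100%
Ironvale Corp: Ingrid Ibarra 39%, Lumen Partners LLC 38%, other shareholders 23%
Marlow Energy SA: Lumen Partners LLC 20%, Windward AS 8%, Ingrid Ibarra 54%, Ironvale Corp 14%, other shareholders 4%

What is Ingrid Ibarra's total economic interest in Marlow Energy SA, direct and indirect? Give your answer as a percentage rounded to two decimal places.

88.48%

Ingrid reaches Marlow along 5 paths.
Via Lumen: 83% × 20% = 16.6%.
Via Windward: 100% × 8% = 8%.
Direct stake: 54% = 54%.
Via Ironvale: 39% × 14% = 5.46%.
Via Lumen → Ironvale: 83% × 38% × 14% = 4.4156%.
Total: 16.6% + 8% + 54% + 5.46% + 4.4156% = 88.4756%.
Rounded: 88.48%.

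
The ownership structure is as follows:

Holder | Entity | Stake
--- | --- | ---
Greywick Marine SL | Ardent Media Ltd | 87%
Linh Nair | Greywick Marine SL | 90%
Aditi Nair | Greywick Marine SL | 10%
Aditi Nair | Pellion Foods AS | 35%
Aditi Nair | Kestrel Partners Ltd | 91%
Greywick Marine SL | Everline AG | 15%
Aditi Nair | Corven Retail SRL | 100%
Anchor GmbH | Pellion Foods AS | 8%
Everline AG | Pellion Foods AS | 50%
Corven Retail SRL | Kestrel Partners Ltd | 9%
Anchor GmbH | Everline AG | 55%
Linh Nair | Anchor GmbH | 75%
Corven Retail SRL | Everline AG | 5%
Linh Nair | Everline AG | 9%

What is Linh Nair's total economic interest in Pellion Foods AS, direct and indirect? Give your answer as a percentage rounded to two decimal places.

37.88%

Linh reaches Pellion along 4 paths.
Via Greywick → Everline: 90% × 15% × 50% = 6.75%.
Via Anchor → Everline: 75% × 55% × 50% = 20.625%.
Via Everline: 9% × 50% = 4.5%.
Via Anchor: 75% × 8% = 6%.
Total: 6.75% + 20.625% + 4.5% + 6% = 37.875%.
Rounded: 37.88%.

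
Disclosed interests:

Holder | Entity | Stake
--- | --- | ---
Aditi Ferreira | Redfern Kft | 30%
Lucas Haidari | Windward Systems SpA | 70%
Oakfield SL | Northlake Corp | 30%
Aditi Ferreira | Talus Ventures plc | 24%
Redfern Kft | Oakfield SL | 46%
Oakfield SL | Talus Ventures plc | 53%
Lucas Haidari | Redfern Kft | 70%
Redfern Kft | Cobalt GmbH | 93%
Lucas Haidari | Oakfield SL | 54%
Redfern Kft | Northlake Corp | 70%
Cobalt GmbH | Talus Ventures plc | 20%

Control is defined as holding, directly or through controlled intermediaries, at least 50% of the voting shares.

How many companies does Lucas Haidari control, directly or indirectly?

Lucas holds 70% of Redfern, so Lucas controls Redfern.
Lucas and Redfern together hold 54% + 46% = 100% of Oakfield, so Lucas controls Oakfield.
Oakfield and Redfern together hold 30% + 70% = 100% of Northlake, so Lucas controls Northlake.
Redfern holds 93% of Cobalt, so Lucas controls Cobalt.
Lucas holds 70% of Windward, so Lucas controls Windward.
Cobalt and Oakfield together hold 20% + 53% = 73% of Talus, so Lucas controls Talus.
Lucas controls 6 companies.

6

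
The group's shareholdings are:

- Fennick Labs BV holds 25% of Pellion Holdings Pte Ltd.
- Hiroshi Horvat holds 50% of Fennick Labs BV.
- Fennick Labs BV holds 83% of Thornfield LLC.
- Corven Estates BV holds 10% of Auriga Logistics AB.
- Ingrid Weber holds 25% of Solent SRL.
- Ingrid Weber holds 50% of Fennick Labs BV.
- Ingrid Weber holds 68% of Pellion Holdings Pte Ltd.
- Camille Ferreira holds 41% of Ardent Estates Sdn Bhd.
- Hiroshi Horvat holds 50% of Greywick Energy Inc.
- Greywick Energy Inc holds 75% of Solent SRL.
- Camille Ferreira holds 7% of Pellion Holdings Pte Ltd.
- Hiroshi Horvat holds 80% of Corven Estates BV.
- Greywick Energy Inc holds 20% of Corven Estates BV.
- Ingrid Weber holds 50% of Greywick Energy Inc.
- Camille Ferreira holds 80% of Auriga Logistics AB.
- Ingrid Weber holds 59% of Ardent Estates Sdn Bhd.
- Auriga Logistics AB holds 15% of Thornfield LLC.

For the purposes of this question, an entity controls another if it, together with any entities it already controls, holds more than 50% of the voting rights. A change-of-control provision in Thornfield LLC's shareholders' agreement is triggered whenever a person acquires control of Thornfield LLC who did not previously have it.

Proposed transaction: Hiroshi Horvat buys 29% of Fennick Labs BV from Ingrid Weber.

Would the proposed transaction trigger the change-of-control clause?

The purchase adds only to Hiroshi's holdings (Ingrid's stake shrinks), so Hiroshi is the only person who could newly come to control Thornfield.
Hiroshi holds 80% of Corven, so Hiroshi controls Corven.
Neither Hiroshi nor any entity Hiroshi controls holds any voting interest in Thornfield.
So before the transaction, Hiroshi does not control Thornfield.
After the purchase, Hiroshi's direct stake in Fennick rises to 50% + 29% = 79%, and Ingrid's stake falls to 21%.
Hiroshi holds 79% of Fennick, so Hiroshi controls Fennick.
Fennick holds 83% of Thornfield, so Hiroshi controls Thornfield.
Hiroshi did not control Thornfield before and does after, so the clause is triggered.

Yes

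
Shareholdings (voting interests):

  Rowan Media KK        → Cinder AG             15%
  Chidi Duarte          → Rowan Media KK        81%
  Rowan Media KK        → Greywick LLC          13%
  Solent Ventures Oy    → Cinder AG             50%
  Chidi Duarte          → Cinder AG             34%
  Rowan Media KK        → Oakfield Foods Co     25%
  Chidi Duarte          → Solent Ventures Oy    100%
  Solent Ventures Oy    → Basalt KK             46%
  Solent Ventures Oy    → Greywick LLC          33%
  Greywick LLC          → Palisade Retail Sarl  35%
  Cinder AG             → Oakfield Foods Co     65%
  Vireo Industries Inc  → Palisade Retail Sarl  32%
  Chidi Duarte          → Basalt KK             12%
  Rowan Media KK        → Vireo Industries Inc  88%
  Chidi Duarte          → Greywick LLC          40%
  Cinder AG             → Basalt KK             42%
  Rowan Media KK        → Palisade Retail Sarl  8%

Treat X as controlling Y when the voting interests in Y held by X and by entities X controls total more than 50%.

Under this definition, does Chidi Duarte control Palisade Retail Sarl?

Chidi holds 81% of Rowan, so Chidi controls Rowan.
Rowan holds 88% of Vireo, so Chidi controls Vireo.
Chidi holds 100% of Solent, so Chidi controls Solent.
Chidi and Rowan and Solent together hold 40% + 13% + 33% = 86% of Greywick, so Chidi controls Greywick.
Greywick and Vireo and Rowan together hold 35% + 32% + 8% = 75% of Palisade, so Chidi controls Palisade.

Yes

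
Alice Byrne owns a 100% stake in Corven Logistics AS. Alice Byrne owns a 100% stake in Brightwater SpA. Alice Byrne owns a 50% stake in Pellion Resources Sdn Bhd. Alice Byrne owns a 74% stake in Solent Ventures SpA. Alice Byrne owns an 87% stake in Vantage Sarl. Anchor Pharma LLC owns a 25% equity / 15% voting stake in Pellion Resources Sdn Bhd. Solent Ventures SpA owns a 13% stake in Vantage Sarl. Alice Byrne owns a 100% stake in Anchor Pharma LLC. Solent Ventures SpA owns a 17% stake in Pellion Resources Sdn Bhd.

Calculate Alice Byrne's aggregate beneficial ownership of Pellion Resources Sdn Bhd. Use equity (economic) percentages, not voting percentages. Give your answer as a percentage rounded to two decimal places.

87.58%

Alice reaches Pellion along 3 paths.
Via Anchor: 100% × 25% = 25%.
Direct stake: 50% = 50%.
Via Solent: 74% × 17% = 12.58%.
Total: 25% + 50% + 12.58% = 87.58%.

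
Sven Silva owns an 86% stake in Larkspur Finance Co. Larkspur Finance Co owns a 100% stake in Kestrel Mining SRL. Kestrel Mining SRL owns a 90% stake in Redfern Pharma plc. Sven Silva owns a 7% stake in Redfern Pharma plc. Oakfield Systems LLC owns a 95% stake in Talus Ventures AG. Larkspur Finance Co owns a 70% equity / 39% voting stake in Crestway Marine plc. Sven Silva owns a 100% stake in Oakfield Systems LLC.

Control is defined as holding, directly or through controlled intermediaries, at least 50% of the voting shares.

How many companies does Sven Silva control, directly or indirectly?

Sven holds 86% of Larkspur, so Sven controls Larkspur.
Sven holds 100% of Oakfield, so Sven controls Oakfield.
Larkspur holds 100% of Kestrel, so Sven controls Kestrel.
Sven and Kestrel together hold 7% + 90% = 97% of Redfern, so Sven controls Redfern.
Oakfield holds 95% of Talus, so Sven controls Talus.
No other company's threshold is met.
Sven controls 5 companies.

5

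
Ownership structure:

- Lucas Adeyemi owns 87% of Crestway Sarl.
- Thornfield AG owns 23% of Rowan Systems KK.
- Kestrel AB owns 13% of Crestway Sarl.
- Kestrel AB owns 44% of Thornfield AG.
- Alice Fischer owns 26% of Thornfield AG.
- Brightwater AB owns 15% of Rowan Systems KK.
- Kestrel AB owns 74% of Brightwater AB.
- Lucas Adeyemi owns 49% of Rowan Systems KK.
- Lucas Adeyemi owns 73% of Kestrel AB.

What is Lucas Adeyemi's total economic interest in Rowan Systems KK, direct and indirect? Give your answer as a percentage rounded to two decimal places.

64.49%

Lucas reaches Rowan along 3 paths.
Direct stake: 49% = 49%.
Via Kestrel → Thornfield: 73% × 44% × 23% = 7.3876%.
Via Kestrel → Brightwater: 73% × 74% × 15% = 8.103%.
Total: 49% + 7.3876% + 8.103% = 64.4906%.
Rounded: 64.49%.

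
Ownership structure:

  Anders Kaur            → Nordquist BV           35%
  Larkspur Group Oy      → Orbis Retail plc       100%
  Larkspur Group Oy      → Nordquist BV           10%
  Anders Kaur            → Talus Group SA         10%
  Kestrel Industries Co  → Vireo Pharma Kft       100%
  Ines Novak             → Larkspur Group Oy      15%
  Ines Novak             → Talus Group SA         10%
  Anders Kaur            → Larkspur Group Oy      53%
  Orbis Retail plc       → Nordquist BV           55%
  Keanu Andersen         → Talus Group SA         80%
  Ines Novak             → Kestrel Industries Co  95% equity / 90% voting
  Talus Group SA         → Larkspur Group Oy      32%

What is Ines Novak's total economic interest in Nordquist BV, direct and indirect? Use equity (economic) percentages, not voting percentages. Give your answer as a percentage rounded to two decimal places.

Ines reaches Nordquist along 4 paths.
Via Larkspur → Orbis: 15% × 100% × 55% = 8.25%.
Via Talus → Larkspur → Orbis: 10% × 32% × 100% × 55% = 1.76%.
Via Larkspur: 15% × 10% = 1.5%.
Via Talus → Larkspur: 10% × 32% × 10% = 0.32%.
Total: 8.25% + 1.76% + 1.5% + 0.32% = 11.83%.

11.83%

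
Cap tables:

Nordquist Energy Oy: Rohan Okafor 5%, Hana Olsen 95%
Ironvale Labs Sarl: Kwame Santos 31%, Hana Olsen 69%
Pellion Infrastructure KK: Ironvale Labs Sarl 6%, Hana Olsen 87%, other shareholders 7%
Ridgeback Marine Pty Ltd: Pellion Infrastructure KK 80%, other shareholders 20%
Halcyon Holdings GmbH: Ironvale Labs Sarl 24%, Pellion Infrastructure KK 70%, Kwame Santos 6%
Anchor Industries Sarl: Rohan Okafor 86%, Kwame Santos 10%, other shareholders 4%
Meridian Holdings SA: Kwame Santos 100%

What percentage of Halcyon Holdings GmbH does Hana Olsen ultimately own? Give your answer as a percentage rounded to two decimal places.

Hana reaches Halcyon along 3 paths.
Via Ironvale: 69% × 24% = 16.56%.
Via Ironvale → Pellion: 69% × 6% × 70% = 2.898%.
Via Pellion: 87% × 70% = 60.9%.
Total: 16.56% + 2.898% + 60.9% = 80.358%.
Rounded: 80.36%.

80.36%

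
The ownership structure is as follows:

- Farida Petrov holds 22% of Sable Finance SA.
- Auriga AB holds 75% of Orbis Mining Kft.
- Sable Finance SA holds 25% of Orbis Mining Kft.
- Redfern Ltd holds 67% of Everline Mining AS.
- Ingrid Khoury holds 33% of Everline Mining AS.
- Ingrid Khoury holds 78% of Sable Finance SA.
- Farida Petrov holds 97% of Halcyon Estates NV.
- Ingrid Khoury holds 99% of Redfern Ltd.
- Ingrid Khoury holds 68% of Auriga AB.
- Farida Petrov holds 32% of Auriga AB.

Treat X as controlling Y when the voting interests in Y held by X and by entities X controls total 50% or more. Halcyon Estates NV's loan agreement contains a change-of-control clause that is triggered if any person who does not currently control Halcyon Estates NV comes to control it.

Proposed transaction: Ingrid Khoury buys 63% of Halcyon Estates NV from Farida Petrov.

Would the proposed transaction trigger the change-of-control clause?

The purchase adds only to Ingrid's holdings (Farida's stake shrinks), so Ingrid is the only person who could newly come to control Halcyon.
Ingrid holds 99% of Redfern, so Ingrid controls Redfern.
Ingrid holds 78% of Sable, so Ingrid controls Sable.
Ingrid holds 68% of Auriga, so Ingrid controls Auriga.
Ingrid and Redfern together hold 33% + 67% = 100% of Everline, so Ingrid controls Everline.
Sable and Auriga together hold 25% + 75% = 100% of Orbis, so Ingrid controls Orbis.
Neither Ingrid nor any entity Ingrid controls holds any voting interest in Halcyon.
So before the transaction, Ingrid does not control Halcyon.
After the purchase, Ingrid holds 63% of Halcyon directly, and Farida's stake falls to 34%.
Ingrid holds 63% of Halcyon, so Ingrid controls Halcyon.
Ingrid did not control Halcyon before and does after, so the clause is triggered.

Yes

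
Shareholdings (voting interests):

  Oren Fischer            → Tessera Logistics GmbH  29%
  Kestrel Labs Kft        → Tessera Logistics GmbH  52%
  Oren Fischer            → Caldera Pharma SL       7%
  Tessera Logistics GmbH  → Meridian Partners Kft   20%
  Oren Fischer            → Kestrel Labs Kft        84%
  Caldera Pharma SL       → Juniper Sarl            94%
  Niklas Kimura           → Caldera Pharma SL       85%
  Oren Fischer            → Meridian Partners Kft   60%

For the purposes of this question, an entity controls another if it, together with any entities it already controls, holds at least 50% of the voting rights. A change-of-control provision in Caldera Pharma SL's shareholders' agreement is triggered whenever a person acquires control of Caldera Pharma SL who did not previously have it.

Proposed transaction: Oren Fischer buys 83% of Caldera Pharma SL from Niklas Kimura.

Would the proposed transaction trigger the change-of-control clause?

The purchase adds only to Oren's holdings (Niklas's stake shrinks), so Oren is the only person who could newly come to control Caldera.
Oren holds 84% of Kestrel, so Oren controls Kestrel.
Kestrel and Oren together hold 52% + 29% = 81% of Tessera, so Oren controls Tessera.
Tessera and Oren together hold 20% + 60% = 80% of Meridian, so Oren controls Meridian.
In Caldera, Oren's side holds only 7%, not ≥ 50%.
So before the transaction, Oren does not control Caldera.
After the purchase, Oren's direct stake in Caldera rises to 7% + 83% = 90%, and Niklas's stake falls to 2%.
Oren holds 90% of Caldera, so Oren controls Caldera.
Oren did not control Caldera before and does after, so the clause is triggered.

Yes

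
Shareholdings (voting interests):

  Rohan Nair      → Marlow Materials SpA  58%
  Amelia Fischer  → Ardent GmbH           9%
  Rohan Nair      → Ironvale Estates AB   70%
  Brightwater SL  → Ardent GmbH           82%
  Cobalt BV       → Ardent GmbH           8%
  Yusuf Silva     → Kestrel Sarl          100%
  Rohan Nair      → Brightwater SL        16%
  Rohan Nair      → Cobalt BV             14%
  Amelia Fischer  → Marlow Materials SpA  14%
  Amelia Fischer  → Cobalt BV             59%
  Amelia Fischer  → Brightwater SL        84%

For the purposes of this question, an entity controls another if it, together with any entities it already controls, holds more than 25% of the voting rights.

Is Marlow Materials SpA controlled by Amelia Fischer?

No

Amelia holds 84% of Brightwater, so Amelia controls Brightwater.
Amelia holds 59% of Cobalt, so Amelia controls Cobalt.
Brightwater and Cobalt and Amelia together hold 82% + 8% + 9% = 99% of Ardent, so Amelia controls Ardent.
In Marlow, Amelia's side holds only 14%, not > 25%.
So Amelia does not control Marlow.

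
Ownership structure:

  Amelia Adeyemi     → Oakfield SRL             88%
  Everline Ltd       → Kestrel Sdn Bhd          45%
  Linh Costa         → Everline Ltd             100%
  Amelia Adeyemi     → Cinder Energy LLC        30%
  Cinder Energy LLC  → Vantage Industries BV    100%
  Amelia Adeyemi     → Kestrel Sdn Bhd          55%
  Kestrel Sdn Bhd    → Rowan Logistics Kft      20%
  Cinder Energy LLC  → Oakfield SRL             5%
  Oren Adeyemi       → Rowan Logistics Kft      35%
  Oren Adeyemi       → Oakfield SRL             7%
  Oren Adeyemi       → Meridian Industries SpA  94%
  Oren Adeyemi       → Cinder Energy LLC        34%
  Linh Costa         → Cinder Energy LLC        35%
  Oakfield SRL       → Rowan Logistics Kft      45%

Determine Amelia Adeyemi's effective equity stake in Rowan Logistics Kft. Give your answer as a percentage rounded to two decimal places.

Amelia reaches Rowan along 3 paths.
Via Cinder → Oakfield: 30% × 5% × 45% = 0.675%.
Via Oakfield: 88% × 45% = 39.6%.
Via Kestrel: 55% × 20% = 11%.
Total: 0.675% + 39.6% + 11% = 51.275%.
Rounded: 51.28%.

51.28%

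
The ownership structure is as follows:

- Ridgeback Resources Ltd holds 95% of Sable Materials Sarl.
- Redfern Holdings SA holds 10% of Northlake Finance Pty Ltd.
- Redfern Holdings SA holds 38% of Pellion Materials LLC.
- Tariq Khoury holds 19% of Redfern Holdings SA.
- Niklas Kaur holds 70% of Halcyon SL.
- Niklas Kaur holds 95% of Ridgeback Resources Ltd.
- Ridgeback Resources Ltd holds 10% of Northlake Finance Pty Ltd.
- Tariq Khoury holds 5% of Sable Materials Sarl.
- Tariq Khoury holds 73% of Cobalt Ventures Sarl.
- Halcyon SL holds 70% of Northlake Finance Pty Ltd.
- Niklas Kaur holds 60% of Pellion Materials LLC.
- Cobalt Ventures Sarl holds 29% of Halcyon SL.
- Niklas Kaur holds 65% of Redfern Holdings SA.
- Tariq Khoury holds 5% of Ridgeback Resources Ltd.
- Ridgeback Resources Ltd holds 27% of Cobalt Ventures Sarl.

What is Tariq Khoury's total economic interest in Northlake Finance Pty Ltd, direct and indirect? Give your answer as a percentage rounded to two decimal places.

17.49%

Tariq reaches Northlake along 4 paths.
Via Ridgeback → Cobalt → Halcyon: 5% × 27% × 29% × 70% = 0.27405%.
Via Cobalt → Halcyon: 73% × 29% × 70% = 14.819%.
Via Redfern: 19% × 10% = 1.9%.
Via Ridgeback: 5% × 10% = 0.5%.
Total: 0.27405% + 14.819% + 1.9% + 0.5% = 17.49305%.
Rounded: 17.49%.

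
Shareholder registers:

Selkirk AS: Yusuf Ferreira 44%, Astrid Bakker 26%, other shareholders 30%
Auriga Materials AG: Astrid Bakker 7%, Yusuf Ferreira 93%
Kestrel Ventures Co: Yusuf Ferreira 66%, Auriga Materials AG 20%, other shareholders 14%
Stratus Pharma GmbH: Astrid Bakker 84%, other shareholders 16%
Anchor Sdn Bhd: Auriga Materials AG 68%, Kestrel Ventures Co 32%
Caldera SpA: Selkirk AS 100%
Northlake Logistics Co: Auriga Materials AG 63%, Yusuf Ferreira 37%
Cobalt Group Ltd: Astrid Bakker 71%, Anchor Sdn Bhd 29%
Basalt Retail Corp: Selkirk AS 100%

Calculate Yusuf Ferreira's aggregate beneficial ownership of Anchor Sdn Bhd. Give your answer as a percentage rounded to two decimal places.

90.31%

Yusuf reaches Anchor along 3 paths.
Via Auriga: 93% × 68% = 63.24%.
Via Kestrel: 66% × 32% = 21.12%.
Via Auriga → Kestrel: 93% × 20% × 32% = 5.952%.
Total: 63.24% + 21.12% + 5.952% = 90.312%.
Rounded: 90.31%.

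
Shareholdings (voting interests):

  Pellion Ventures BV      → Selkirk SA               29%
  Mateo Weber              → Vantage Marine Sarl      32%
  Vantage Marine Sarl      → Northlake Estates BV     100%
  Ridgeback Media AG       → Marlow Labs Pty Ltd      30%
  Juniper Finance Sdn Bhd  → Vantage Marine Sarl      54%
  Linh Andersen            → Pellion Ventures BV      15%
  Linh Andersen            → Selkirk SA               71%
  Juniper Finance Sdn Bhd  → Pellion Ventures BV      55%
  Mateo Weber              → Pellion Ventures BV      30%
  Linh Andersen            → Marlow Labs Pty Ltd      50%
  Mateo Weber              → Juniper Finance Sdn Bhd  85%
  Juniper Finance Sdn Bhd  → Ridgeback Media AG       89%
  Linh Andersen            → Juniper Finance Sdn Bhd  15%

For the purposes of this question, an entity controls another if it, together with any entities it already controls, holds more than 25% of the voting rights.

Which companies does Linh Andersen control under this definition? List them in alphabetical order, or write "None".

Marlow Labs Pty Ltd, Selkirk SA

Linh holds 71% of Selkirk, so Linh controls Selkirk.
Linh holds 50% of Marlow, so Linh controls Marlow.
No other company's threshold is met.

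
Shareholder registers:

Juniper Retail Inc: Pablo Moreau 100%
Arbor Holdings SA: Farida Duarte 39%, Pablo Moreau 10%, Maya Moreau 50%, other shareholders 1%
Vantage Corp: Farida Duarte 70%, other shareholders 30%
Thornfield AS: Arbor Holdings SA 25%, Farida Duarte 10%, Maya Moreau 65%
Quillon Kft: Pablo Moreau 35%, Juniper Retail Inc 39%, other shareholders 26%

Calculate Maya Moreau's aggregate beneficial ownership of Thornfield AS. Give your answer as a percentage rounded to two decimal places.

77.50%

Maya reaches Thornfield along 2 paths.
Via Arbor: 50% × 25% = 12.5%.
Direct stake: 65% = 65%.
Total: 12.5% + 65% = 77.5%.
Rounded: 77.50%.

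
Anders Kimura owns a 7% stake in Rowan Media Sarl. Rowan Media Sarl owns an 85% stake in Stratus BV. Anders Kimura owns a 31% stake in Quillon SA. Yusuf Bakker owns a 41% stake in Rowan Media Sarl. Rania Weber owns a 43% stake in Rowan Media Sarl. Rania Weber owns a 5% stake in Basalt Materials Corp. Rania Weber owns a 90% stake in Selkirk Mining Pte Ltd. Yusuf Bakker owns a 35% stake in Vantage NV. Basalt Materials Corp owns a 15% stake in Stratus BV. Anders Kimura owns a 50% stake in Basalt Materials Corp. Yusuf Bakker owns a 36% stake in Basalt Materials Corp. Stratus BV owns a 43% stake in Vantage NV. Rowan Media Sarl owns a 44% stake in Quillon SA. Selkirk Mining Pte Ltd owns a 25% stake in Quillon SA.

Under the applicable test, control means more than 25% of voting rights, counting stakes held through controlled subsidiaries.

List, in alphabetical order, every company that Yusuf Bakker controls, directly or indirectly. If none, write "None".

Yusuf holds 41% of Rowan, so Yusuf controls Rowan.
Yusuf holds 36% of Basalt, so Yusuf controls Basalt.
Rowan and Basalt together hold 85% + 15% = 100% of Stratus, so Yusuf controls Stratus.
Rowan holds 44% of Quillon, so Yusuf controls Quillon.
Yusuf and Stratus together hold 35% + 43% = 78% of Vantage, so Yusuf controls Vantage.
No other company's threshold is met.

Basalt Materials Corp, Quillon SA, Rowan Media Sarl, Stratus BV, Vantage NV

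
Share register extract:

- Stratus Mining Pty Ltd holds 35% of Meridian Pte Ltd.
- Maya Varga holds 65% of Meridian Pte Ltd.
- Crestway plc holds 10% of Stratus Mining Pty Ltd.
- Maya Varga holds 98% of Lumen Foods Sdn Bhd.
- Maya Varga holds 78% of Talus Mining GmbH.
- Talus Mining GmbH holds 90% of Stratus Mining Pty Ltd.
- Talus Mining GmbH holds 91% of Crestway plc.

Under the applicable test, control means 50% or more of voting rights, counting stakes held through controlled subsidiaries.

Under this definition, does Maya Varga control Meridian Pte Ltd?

Yes

Maya holds 78% of Talus, so Maya controls Talus.
Talus holds 91% of Crestway, so Maya controls Crestway.
Crestway and Talus together hold 10% + 90% = 100% of Stratus, so Maya controls Stratus.
Stratus and Maya together hold 35% + 65% = 100% of Meridian, so Maya controls Meridian.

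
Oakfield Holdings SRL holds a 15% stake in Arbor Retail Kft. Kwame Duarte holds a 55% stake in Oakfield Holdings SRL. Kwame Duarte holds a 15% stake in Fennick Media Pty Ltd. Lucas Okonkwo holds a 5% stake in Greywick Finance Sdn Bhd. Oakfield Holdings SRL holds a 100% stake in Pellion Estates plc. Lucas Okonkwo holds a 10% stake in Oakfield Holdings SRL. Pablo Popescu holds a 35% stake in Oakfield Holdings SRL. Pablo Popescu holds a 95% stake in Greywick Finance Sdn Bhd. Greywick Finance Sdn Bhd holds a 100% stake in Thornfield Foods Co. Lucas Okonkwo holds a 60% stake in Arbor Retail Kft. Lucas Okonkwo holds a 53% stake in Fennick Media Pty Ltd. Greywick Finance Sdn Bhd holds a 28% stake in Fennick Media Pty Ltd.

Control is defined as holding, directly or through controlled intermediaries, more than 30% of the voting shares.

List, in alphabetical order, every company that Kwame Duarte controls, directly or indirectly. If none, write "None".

Kwame holds 55% of Oakfield, so Kwame controls Oakfield.
Oakfield holds 100% of Pellion, so Kwame controls Pellion.
No other company's threshold is met.

Oakfield Holdings SRL, Pellion Estates plc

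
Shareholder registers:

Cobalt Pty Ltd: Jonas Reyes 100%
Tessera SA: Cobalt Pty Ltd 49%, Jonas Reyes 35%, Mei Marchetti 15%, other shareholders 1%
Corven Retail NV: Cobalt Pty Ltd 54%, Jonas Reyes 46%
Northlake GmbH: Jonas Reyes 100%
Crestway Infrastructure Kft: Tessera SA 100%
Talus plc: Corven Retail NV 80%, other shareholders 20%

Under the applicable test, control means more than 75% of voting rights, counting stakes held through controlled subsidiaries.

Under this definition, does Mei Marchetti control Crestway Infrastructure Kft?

No

Mei's largest direct stake is 15% in Tessera, which does not meet the threshold, so Mei controls no company.
Neither Mei nor any entity Mei controls holds any voting interest in Crestway.
So Mei does not control Crestway.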